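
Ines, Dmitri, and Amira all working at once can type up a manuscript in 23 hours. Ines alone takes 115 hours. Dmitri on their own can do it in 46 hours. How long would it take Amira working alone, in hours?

Combined rate is 1/23 per hour.
Known contribution: 1/115 + 1/46 = (2 + 5)/230 = 7/230 per hour.
So Amira's rate is 1/23 − 7/230 = 3/230, meaning 230/3 hours alone.

230/3 hours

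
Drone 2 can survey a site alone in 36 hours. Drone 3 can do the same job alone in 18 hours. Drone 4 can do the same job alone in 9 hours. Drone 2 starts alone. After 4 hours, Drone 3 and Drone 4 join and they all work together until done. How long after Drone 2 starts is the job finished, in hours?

60/7 hours

In the first 4 hours Drone 2 alone does 4/36 = 1/9 of the job, leaving 8/9.
Once everyone is working, combined rate: 1/36 + 1/18 + 1/9 = (1 + 2 + 4)/36 = 7/36 per hour.
Remaining 8/9 at 7/36 per hour takes 32/7 hours.
Total from the start = 4 + 32/7 = 60/7 hours.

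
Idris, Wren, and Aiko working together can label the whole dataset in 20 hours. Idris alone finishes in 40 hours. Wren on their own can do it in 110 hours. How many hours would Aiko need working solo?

440/7 hours

Combined rate is 1/20 per hour.
Known contribution: 1/40 + 1/110 = (11 + 4)/440 = 15/440 = 3/88 per hour.
So Aiko's rate is 1/20 − 3/88 = 7/440, meaning 440/7 hours alone.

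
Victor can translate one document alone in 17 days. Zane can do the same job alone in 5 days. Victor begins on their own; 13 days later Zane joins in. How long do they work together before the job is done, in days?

10/11 days

In the first 13 days Victor alone does 13/17 of the job, leaving 4/17.
Once everyone is working, combined rate: 1/17 + 1/5 = (5 + 17)/85 = 22/85 per day.
Remaining 4/17 at 22/85 per day takes 10/11 days.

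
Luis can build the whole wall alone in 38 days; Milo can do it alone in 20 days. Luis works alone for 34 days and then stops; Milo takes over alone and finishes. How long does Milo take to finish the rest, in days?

40/19 days

In 34 days Luis does 34/38 = 17/19 of the job, leaving 2/19.
Milo works at 1/20 per day, so finishing takes 2/19 ÷ 1/20 = 40/19 days.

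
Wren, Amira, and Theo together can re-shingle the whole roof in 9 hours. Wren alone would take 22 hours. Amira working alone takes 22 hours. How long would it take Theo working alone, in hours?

Combined rate is 1/9 per hour.
Known contribution: 1/22 + 1/22 = (1 + 1)/22 = 2/22 = 1/11 per hour.
So Theo's rate is 1/9 − 1/11 = 2/99, meaning 99/2 hours alone.

99/2 hours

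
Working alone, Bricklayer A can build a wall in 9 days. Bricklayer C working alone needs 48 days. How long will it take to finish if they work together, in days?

Combined rate: 1/9 + 1/48 = (16 + 3)/144 = 19/144 per day.
Time = 1 ÷ (19/144) = 144/19 days.

144/19 days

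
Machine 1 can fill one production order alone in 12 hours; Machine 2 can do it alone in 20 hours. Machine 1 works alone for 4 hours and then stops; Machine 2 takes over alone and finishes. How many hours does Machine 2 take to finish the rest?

40/3 hours

In 4 hours Machine 1 does 4/12 = 1/3 of the job, leaving 2/3.
Machine 2 works at 1/20 per hour, so finishing takes 2/3 ÷ 1/20 = 40/3 hours.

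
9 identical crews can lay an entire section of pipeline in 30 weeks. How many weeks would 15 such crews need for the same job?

18 weeks

Total work is 9·30 = 270 crew-weeks.
With 15 crews: 270/15 = 18 weeks.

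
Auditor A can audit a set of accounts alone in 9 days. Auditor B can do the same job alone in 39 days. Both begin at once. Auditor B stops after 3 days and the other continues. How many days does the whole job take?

In the first 3 days the combined rate is 16/117, so 16/39 of the job is done, leaving 23/39.
After auditor B leaves the rate is 1/9 per day; the remaining 23/39 takes 69/13 days.
Total = 3 + 69/13 = 108/13 days.

108/13 days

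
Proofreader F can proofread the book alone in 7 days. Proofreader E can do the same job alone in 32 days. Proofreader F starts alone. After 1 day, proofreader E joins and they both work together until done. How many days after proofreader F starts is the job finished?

In the first 1 day proofreader F alone does 1/7 of the job, leaving 6/7.
Once everyone is working, combined rate: 1/7 + 1/32 = (32 + 7)/224 = 39/224 per day.
Remaining 6/7 at 39/224 per day takes 64/13 days.
Total from the start = 1 + 64/13 = 77/13 days.

77/13 days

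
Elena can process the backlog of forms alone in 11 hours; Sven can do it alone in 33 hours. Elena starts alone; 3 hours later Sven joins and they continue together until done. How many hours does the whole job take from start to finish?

9 hours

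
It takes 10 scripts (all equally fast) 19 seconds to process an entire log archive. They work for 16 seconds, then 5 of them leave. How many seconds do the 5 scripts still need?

6 seconds

One script does 1/190 of the job per second.
After 16 seconds with 10 scripts, 16/19 is done (3/19 left).
With 5 scripts the rate is 5/190 = 1/38, so the rest takes 3/19 ÷ 1/38 = 6 seconds.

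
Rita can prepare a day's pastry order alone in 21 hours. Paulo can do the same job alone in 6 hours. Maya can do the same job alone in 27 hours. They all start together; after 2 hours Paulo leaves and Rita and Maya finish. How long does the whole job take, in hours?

63/8 hours

In the first 2 hours the combined rate is 95/378, so 95/189 of the job is done, leaving 94/189.
After Paulo leaves the rate is 16/189 per hour; the remaining 94/189 takes 47/8 hours.
Total = 2 + 47/8 = 63/8 hours.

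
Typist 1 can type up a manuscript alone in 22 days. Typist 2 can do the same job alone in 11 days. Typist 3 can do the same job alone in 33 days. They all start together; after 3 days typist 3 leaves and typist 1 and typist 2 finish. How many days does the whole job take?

In the first 3 days the combined rate is 1/6, so 1/2 of the job is done, leaving 1/2.
After typist 3 leaves the rate is 3/22 per day; the remaining 1/2 takes 11/3 days.
Total = 3 + 11/3 = 20/3 days.

20/3 days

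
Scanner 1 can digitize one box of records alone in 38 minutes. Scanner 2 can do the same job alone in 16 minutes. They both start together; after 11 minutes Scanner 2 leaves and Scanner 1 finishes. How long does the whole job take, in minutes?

95/8 minutes

In the first 11 minutes the combined rate is 27/304, so 297/304 of the job is done, leaving 7/304.
After Scanner 2 leaves the rate is 1/38 per minute; the remaining 7/304 takes 7/8 minutes.
Total = 11 + 7/8 = 95/8 minutes.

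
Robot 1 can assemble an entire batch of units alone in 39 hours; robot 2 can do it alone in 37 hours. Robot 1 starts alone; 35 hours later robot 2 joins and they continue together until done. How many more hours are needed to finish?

37/19 hours

In 35 hours robot 1 does 35/39 of the job, leaving 4/39.
Robot 1 and robot 2 together work at 76/1443 per hour, so finishing takes 4/39 ÷ 76/1443 = 37/19 hours.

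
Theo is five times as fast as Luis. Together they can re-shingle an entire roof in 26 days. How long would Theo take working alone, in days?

Let Luis's rate be r; then Theo's rate is 5r, so together (5 + 1)r = 6r = 1/26.
Thus r = 1/156 per day.
Luis alone: 156 days; Theo alone: 156/5 days.

156/5 days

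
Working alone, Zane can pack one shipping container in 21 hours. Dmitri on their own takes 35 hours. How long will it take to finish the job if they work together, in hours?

105/8 hours

Combined rate: 1/21 + 1/35 = (5 + 3)/105 = 8/105 per hour.
Time = 1 ÷ (8/105) = 105/8 hours.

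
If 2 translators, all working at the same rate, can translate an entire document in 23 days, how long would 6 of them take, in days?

23/3 days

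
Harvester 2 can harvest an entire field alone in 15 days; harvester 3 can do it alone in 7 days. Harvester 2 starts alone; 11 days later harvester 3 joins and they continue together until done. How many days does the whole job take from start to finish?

In 11 days harvester 2 does 11/15 of the job, leaving 4/15.
Harvester 2 and harvester 3 together work at 22/105 per day, so finishing takes 4/15 ÷ 22/105 = 14/11 days.
Total time = 11 + 14/11 = 135/11 days.

135/11 days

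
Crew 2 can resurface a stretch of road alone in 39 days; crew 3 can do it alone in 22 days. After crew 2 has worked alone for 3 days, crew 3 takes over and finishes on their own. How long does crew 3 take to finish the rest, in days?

264/13 days

In 3 days crew 2 does 3/39 = 1/13 of the job, leaving 12/13.
Crew 3 works at 1/22 per day, so finishing takes 12/13 ÷ 1/22 = 264/13 days.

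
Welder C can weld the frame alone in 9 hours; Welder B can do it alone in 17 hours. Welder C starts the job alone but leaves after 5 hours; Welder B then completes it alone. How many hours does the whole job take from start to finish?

In 5 hours Welder C does 5/9 of the job, leaving 4/9.
Welder B works at 1/17 per hour, so finishing takes 4/9 ÷ 1/17 = 68/9 hours.
Total time = 5 + 68/9 = 113/9 hours.

113/9 hours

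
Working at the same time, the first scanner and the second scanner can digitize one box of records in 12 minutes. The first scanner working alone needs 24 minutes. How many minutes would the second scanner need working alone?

Combined rate is 1/12 per minute.
Known contribution: 1/24 per minute.
So the second scanner's rate is 1/12 − 1/24 = 1/24, meaning 24 minutes alone.

24 minutes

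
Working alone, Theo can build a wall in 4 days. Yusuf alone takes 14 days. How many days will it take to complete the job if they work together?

With two workers the combined time is the product over the sum: 4·14/(4+14) = 56/18 = 28/9 days.

28/9 days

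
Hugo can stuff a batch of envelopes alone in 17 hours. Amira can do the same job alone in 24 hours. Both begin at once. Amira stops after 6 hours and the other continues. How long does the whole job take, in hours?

51/4 hours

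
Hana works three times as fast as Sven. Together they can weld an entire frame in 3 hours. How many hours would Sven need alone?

12 hours

Let Sven's rate be r; then Hana's rate is 3r, so together (3 + 1)r = 4r = 1/3.
Thus r = 1/12 per hour.
Sven alone: 12 hours; Hana alone: 4 hours.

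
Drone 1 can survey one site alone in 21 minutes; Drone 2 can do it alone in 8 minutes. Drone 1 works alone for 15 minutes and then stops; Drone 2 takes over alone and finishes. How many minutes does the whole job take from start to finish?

In 15 minutes Drone 1 does 15/21 = 5/7 of the job, leaving 2/7.
Drone 2 works at 1/8 per minute, so finishing takes 2/7 ÷ 1/8 = 16/7 minutes.
Total time = 15 + 16/7 = 121/7 minutes.

121/7 minutes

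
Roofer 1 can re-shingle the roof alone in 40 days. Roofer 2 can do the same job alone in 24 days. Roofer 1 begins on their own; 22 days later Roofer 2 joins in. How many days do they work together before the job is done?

27/4 days

In the first 22 days Roofer 1 alone does 22/40 = 11/20 of the job, leaving 9/20.
Once everyone is working, combined rate: 1/40 + 1/24 = (3 + 5)/120 = 8/120 = 1/15 per day.
Remaining 9/20 at 1/15 per day takes 27/4 days.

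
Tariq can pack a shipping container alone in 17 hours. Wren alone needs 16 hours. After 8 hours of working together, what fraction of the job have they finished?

33/34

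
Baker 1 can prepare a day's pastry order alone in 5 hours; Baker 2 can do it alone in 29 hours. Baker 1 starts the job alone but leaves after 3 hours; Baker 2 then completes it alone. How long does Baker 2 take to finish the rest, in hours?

In 3 hours Baker 1 does 3/5 of the job, leaving 2/5.
Baker 2 works at 1/29 per hour, so finishing takes 2/5 ÷ 1/29 = 58/5 hours.

58/5 hours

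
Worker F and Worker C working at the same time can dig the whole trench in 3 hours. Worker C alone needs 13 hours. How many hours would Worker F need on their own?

Combined rate is 1/3 per hour.
Known contribution: 1/13 per hour.
So Worker F's rate is 1/3 − 1/13 = 10/39, meaning 39/10 hours alone.

39/10 hours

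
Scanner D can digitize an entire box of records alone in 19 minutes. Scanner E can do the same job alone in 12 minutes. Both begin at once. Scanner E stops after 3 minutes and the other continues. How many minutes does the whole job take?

In the first 3 minutes the combined rate is 31/228, so 31/76 of the job is done, leaving 45/76.
After Scanner E leaves the rate is 1/19 per minute; the remaining 45/76 takes 45/4 minutes.
Total = 3 + 45/4 = 57/4 minutes.

57/4 minutes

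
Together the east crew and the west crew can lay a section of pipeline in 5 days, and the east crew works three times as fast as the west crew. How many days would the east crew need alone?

20/3 days

Let the west crew's rate be r; then the east crew's rate is 3r, so together (3 + 1)r = 4r = 1/5.
Thus r = 1/20 per day.
The west crew alone: 20 days; the east crew alone: 20/3 days.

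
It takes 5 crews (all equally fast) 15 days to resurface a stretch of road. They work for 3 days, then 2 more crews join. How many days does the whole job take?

One crew does 1/75 of the job per day.
After 3 days with 5 crews, 1/5 is done (4/5 left).
With 7 crews the rate is 7/75, so the rest takes 4/5 ÷ 7/75 = 60/7 days.
Total = 3 + 60/7 = 81/7 days.

81/7 days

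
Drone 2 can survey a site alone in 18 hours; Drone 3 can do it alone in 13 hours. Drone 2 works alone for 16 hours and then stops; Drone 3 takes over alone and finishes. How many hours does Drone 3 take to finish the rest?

13/9 hours

In 16 hours Drone 2 does 16/18 = 8/9 of the job, leaving 1/9.
Drone 3 works at 1/13 per hour, so finishing takes 1/9 ÷ 1/13 = 13/9 hours.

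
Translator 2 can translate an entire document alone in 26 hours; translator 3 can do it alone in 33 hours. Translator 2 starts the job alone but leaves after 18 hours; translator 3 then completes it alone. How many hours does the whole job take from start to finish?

In 18 hours translator 2 does 18/26 = 9/13 of the job, leaving 4/13.
Translator 3 works at 1/33 per hour, so finishing takes 4/13 ÷ 1/33 = 132/13 hours.
Total time = 18 + 132/13 = 366/13 hours.

366/13 hours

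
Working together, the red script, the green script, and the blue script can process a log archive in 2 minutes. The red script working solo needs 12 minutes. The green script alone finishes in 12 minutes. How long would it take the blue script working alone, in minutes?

Combined rate is 1/2 per minute.
Known contribution: 1/12 + 1/12 = (1 + 1)/12 = 2/12 = 1/6 per minute.
So the blue script's rate is 1/2 − 1/6 = 1/3, meaning 3 minutes alone.

3 minutes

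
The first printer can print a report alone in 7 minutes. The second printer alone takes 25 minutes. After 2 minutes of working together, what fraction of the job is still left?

Combined rate: 1/7 + 1/25 = (25 + 7)/175 = 32/175 per minute.
In 2 minutes they complete 2·32/175 = 64/175 of the job.
So 111/175 remains.

111/175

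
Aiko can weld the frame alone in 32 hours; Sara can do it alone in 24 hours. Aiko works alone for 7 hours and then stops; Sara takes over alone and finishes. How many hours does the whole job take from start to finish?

In 7 hours Aiko does 7/32 of the job, leaving 25/32.
Sara works at 1/24 per hour, so finishing takes 25/32 ÷ 1/24 = 75/4 hours.
Total time = 7 + 75/4 = 103/4 hours.

103/4 hours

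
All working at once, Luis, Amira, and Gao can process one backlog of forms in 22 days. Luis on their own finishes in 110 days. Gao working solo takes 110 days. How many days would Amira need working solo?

110/3 days

Combined rate is 1/22 per day.
Known contribution: 1/110 + 1/110 = (1 + 1)/110 = 2/110 = 1/55 per day.
So Amira's rate is 1/22 − 1/55 = 3/110, meaning 110/3 days alone.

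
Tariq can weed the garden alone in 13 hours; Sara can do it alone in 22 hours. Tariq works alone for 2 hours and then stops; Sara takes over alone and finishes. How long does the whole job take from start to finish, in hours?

268/13 hours

In 2 hours Tariq does 2/13 of the job, leaving 11/13.
Sara works at 1/22 per hour, so finishing takes 11/13 ÷ 1/22 = 242/13 hours.
Total time = 2 + 242/13 = 268/13 hours.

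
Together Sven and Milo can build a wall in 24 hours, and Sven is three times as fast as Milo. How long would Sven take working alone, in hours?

32 hours

Let Milo's rate be r; then Sven's rate is 3r, so together (3 + 1)r = 4r = 1/24.
Thus r = 1/96 per hour.
Milo alone: 96 hours; Sven alone: 32 hours.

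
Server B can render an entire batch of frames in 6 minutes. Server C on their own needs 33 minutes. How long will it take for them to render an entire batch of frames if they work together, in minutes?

Combined rate: 1/6 + 1/33 = (11 + 2)/66 = 13/66 per minute.
Time = 1 ÷ (13/66) = 66/13 minutes.

66/13 minutes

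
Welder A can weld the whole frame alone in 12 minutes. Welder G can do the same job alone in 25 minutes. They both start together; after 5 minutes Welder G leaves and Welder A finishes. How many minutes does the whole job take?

48/5 minutes

In the first 5 minutes the combined rate is 37/300, so 37/60 of the job is done, leaving 23/60.
After Welder G leaves the rate is 1/12 per minute; the remaining 23/60 takes 23/5 minutes.
Total = 5 + 23/5 = 48/5 minutes.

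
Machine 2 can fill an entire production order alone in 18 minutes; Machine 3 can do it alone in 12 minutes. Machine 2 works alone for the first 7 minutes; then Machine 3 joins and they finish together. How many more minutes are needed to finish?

In 7 minutes Machine 2 does 7/18 of the job, leaving 11/18.
Machine 2 and Machine 3 together work at 5/36 per minute, so finishing takes 11/18 ÷ 5/36 = 22/5 minutes.

22/5 minutes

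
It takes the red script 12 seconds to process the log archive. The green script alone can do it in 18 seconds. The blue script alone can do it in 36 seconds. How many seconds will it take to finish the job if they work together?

6 seconds

Combined rate: 1/12 + 1/18 + 1/36 = (3 + 2 + 1)/36 = 6/36 = 1/6 per second.
Time = 1 ÷ (1/6) = 6 seconds.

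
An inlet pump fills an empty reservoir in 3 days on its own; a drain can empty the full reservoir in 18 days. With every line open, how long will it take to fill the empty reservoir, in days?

18/5 days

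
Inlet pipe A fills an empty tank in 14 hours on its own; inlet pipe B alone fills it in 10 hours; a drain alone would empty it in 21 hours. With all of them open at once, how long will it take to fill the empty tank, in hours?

Net rate = 1/14 + 1/10 − 1/21 = (15 + 21 − 10)/210 = 26/210 = 13/105 per hour.
Filling time = 1 ÷ (13/105) = 105/13 hours.

105/13 hours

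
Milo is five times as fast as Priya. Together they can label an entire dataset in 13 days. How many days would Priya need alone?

Let Priya's rate be r; then Milo's rate is 5r, so together (5 + 1)r = 6r = 1/13.
Thus r = 1/78 per day.
Priya alone: 78 days; Milo alone: 78/5 days.

78 days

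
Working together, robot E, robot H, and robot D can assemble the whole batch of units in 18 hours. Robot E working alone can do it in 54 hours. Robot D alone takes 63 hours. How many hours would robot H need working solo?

Combined rate is 1/18 per hour.
Known contribution: 1/54 + 1/63 = (7 + 6)/378 = 13/378 per hour.
So robot H's rate is 1/18 − 13/378 = 4/189, meaning 189/4 hours alone.

189/4 hours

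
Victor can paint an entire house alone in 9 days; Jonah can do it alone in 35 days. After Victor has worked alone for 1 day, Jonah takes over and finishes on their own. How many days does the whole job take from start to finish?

289/9 days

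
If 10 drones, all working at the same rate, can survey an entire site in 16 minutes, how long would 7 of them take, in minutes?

Total work is 10·16 = 160 drone-minutes.
With 7 drones: 160/7 minutes.

160/7 minutes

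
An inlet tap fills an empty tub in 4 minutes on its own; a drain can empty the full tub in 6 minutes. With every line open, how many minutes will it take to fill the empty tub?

Net rate = 1/4 − 1/6 = (3 − 2)/12 = 1/12 per minute.
Filling time = 1 ÷ (1/12) = 12 minutes.

12 minutes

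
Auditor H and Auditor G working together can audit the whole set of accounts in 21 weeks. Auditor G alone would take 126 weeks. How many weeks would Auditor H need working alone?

126/5 weeks

Combined rate is 1/21 per week.
Known contribution: 1/126 per week.
So Auditor H's rate is 1/21 − 1/126 = 5/126, meaning 126/5 weeks alone.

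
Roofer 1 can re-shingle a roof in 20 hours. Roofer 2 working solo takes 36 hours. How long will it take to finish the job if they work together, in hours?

90/7 hours

Combined rate: 1/20 + 1/36 = (9 + 5)/180 = 14/180 = 7/90 per hour.
Time = 1 ÷ (7/90) = 90/7 hours.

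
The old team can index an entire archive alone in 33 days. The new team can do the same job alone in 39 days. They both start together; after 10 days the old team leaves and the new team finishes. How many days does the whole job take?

299/11 days

In the first 10 days the combined rate is 8/143, so 80/143 of the job is done, leaving 63/143.
After the old team leaves the rate is 1/39 per day; the remaining 63/143 takes 189/11 days.
Total = 10 + 189/11 = 299/11 days.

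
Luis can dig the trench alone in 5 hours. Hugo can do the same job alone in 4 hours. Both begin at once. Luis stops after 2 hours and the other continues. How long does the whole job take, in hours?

12/5 hours

In the first 2 hours the combined rate is 9/20, so 9/10 of the job is done, leaving 1/10.
After Luis leaves the rate is 1/4 per hour; the remaining 1/10 takes 2/5 hours.
Total = 2 + 2/5 = 12/5 hours.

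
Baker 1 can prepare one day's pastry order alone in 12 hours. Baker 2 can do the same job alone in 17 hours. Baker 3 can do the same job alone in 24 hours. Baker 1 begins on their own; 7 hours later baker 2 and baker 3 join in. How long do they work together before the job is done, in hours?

34/15 hours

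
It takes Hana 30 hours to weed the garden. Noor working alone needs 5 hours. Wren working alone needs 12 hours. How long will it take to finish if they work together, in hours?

60/19 hours

Combined rate: 1/30 + 1/5 + 1/12 = (2 + 12 + 5)/60 = 19/60 per hour.
Time = 1 ÷ (19/60) = 60/19 hours.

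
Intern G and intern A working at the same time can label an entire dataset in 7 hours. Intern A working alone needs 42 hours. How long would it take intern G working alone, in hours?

Combined rate is 1/7 per hour.
Known contribution: 1/42 per hour.
So intern G's rate is 1/7 − 1/42 = 5/42, meaning 42/5 hours alone.

42/5 hours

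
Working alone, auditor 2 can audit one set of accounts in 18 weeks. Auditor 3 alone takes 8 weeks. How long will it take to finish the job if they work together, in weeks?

Combined rate: 1/18 + 1/8 = (4 + 9)/72 = 13/72 per week.
Time = 1 ÷ (13/72) = 72/13 weeks.

72/13 weeks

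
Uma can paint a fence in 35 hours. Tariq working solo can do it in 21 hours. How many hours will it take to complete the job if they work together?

105/8 hours

With two workers the combined time is the product over the sum: 35·21/(35+21) = 735/56 = 105/8 hours.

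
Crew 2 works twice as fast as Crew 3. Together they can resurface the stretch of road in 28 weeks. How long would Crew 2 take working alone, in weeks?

42 weeks

Let Crew 3's rate be r; then Crew 2's rate is 2r, so together (2 + 1)r = 3r = 1/28.
Thus r = 1/84 per week.
Crew 3 alone: 84 weeks; Crew 2 alone: 42 weeks.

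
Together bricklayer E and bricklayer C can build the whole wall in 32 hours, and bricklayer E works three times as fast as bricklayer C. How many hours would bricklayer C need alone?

128 hours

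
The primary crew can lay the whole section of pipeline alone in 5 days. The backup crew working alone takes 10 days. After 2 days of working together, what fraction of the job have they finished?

3/5

Combined rate: 1/5 + 1/10 = (2 + 1)/10 = 3/10 per day.
In 2 days they complete 2·3/10 = 3/5 of the job.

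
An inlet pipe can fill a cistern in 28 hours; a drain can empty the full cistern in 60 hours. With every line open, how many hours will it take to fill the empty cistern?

105/2 hours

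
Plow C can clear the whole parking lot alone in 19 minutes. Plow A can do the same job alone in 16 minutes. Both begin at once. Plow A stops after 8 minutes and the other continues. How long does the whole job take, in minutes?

19/2 minutes

In the first 8 minutes the combined rate is 35/304, so 35/38 of the job is done, leaving 3/38.
After Plow A leaves the rate is 1/19 per minute; the remaining 3/38 takes 3/2 minutes.
Total = 8 + 3/2 = 19/2 minutes.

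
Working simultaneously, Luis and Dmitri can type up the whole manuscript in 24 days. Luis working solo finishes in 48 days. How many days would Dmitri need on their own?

Combined rate is 1/24 per day.
Known contribution: 1/48 per day.
So Dmitri's rate is 1/24 − 1/48 = 1/48, meaning 48 days alone.

48 days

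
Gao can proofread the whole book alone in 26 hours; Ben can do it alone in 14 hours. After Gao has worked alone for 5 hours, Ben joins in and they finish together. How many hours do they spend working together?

147/20 hours

In 5 hours Gao does 5/26 of the job, leaving 21/26.
Gao and Ben together work at 10/91 per hour, so finishing takes 21/26 ÷ 10/91 = 147/20 hours.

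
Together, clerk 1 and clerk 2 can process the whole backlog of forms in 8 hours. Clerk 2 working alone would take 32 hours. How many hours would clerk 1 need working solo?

Combined rate is 1/8 per hour.
Known contribution: 1/32 per hour.
So clerk 1's rate is 1/8 − 1/32 = 3/32, meaning 32/3 hours alone.

32/3 hours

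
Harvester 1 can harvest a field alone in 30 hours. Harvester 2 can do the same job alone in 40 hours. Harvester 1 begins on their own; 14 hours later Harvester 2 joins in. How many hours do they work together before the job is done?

64/7 hours

In the first 14 hours Harvester 1 alone does 14/30 = 7/15 of the job, leaving 8/15.
Once everyone is working, combined rate: 1/30 + 1/40 = (4 + 3)/120 = 7/120 per hour.
Remaining 8/15 at 7/120 per hour takes 64/7 hours.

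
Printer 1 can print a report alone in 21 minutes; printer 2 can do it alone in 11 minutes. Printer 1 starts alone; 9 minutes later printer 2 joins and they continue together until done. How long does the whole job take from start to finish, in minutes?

105/8 minutes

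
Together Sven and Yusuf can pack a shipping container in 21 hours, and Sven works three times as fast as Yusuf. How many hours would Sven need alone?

28 hours

Let Yusuf's rate be r; then Sven's rate is 3r, so together (3 + 1)r = 4r = 1/21.
Thus r = 1/84 per hour.
Yusuf alone: 84 hours; Sven alone: 28 hours.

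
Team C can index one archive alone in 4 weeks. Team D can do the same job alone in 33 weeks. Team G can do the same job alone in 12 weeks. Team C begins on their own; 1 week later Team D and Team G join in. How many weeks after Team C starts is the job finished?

In the first 1 week Team C alone does 1/4 of the job, leaving 3/4.
Once everyone is working, combined rate: 1/4 + 1/33 + 1/12 = (33 + 4 + 11)/132 = 48/132 = 4/11 per week.
Remaining 3/4 at 4/11 per week takes 33/16 weeks.
Total from the start = 1 + 33/16 = 49/16 weeks.

49/16 weeks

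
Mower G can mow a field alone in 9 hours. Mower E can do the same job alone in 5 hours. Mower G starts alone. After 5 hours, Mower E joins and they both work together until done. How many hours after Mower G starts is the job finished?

45/7 hours

In the first 5 hours Mower G alone does 5/9 of the job, leaving 4/9.
Once everyone is working, combined rate: 1/9 + 1/5 = (5 + 9)/45 = 14/45 per hour.
Remaining 4/9 at 14/45 per hour takes 10/7 hours.
Total from the start = 5 + 10/7 = 45/7 hours.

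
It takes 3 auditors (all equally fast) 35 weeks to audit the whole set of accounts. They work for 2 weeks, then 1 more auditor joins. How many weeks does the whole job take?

107/4 weeks

One auditor does 1/105 of the job per week.
After 2 weeks with 3 auditors, 2/35 is done (33/35 left).
With 4 auditors the rate is 4/105, so the rest takes 33/35 ÷ 4/105 = 99/4 weeks.
Total = 2 + 99/4 = 107/4 weeks.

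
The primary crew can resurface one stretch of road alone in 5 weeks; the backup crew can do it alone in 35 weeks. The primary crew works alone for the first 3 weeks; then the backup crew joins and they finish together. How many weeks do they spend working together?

7/4 weeks

In 3 weeks the primary crew does 3/5 of the job, leaving 2/5.
The primary crew and the backup crew together work at 8/35 per week, so finishing takes 2/5 ÷ 8/35 = 7/4 weeks.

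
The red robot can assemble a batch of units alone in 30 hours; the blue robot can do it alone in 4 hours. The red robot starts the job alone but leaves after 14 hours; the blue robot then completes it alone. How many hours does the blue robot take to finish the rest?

In 14 hours the red robot does 14/30 = 7/15 of the job, leaving 8/15.
The blue robot works at 1/4 per hour, so finishing takes 8/15 ÷ 1/4 = 32/15 hours.

32/15 hours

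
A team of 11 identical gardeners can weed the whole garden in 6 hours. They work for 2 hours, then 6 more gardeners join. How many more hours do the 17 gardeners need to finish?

44/17 hours

One gardener does 1/66 of the job per hour.
After 2 hours with 11 gardeners, 1/3 is done (2/3 left).
With 17 gardeners the rate is 17/66, so the rest takes 2/3 ÷ 17/66 = 44/17 hours.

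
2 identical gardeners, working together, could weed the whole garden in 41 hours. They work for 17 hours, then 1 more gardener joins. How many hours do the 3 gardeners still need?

One gardener does 1/82 of the job per hour.
After 17 hours with 2 gardeners, 17/41 is done (24/41 left).
With 3 gardeners the rate is 3/82, so the rest takes 24/41 ÷ 3/82 = 16 hours.

16 hours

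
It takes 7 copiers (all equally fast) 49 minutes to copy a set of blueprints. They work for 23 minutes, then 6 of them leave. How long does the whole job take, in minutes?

One copier does 1/343 of the job per minute.
After 23 minutes with 7 copiers, 23/49 is done (26/49 left).
With 1 copier the rate is 1/343, so the rest takes 26/49 ÷ 1/343 = 182 minutes.
Total = 23 + 182 = 205 minutes.

205 minutes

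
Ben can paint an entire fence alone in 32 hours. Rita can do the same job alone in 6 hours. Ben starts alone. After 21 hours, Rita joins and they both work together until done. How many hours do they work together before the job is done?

33/19 hours

In the first 21 hours Ben alone does 21/32 of the job, leaving 11/32.
Once everyone is working, combined rate: 1/32 + 1/6 = (3 + 16)/96 = 19/96 per hour.
Remaining 11/32 at 19/96 per hour takes 33/19 hours.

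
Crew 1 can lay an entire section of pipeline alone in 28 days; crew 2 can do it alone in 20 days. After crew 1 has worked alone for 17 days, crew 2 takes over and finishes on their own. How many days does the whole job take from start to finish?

In 17 days crew 1 does 17/28 of the job, leaving 11/28.
Crew 2 works at 1/20 per day, so finishing takes 11/28 ÷ 1/20 = 55/7 days.
Total time = 17 + 55/7 = 174/7 days.

174/7 days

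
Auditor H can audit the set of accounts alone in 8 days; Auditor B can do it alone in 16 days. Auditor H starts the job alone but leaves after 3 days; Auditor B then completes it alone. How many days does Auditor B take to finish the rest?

10 days

In 3 days Auditor H does 3/8 of the job, leaving 5/8.
Auditor B works at 1/16 per day, so finishing takes 5/8 ÷ 1/16 = 10 days.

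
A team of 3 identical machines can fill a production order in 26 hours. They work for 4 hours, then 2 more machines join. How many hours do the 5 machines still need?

66/5 hours

One machine does 1/78 of the job per hour.
After 4 hours with 3 machines, 2/13 is done (11/13 left).
With 5 machines the rate is 5/78, so the rest takes 11/13 ÷ 5/78 = 66/5 hours.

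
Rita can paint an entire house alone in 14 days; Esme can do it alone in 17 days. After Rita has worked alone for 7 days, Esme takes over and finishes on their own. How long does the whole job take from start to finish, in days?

31/2 days

In 7 days Rita does 7/14 = 1/2 of the job, leaving 1/2.
Esme works at 1/17 per day, so finishing takes 1/2 ÷ 1/17 = 17/2 days.
Total time = 7 + 17/2 = 31/2 days.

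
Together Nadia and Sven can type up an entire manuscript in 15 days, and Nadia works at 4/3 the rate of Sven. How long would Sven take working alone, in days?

Let Sven's rate be r; then Nadia's rate is (4/3)r, so together (4/3 + 1)r = (7/3)r = 1/15.
Thus r = 1/35 per day.
Sven alone: 35 days; Nadia alone: 105/4 days.

35 days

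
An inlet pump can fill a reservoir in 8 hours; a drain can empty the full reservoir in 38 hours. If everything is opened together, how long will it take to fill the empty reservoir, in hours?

Net rate = 1/8 − 1/38 = (19 − 4)/152 = 15/152 per hour.
Filling time = 1 ÷ (15/152) = 152/15 hours.

152/15 hours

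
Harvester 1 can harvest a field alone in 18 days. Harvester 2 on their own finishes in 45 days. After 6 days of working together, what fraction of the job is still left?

Combined rate: 1/18 + 1/45 = (5 + 2)/90 = 7/90 per day.
In 6 days they complete 6·7/90 = 7/15 of the job.
So 8/15 remains.

8/15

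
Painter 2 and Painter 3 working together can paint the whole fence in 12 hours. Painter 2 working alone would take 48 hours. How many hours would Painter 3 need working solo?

16 hours

Combined rate is 1/12 per hour.
Known contribution: 1/48 per hour.
So Painter 3's rate is 1/12 − 1/48 = 1/16, meaning 16 hours alone.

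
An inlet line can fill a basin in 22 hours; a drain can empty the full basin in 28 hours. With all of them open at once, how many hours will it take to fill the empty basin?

Net rate = 1/22 − 1/28 = (14 − 11)/308 = 3/308 per hour.
Filling time = 1 ÷ (3/308) = 308/3 hours.

308/3 hours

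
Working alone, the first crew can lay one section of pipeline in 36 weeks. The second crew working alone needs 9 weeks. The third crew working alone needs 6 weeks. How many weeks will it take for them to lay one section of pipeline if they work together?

36/11 weeks

Combined rate: 1/36 + 1/9 + 1/6 = (1 + 4 + 6)/36 = 11/36 per week.
Time = 1 ÷ (11/36) = 36/11 weeks.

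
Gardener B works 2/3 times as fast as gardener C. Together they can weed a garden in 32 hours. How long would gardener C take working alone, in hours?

Let gardener C's rate be r; then gardener B's rate is (2/3)r, so together (2/3 + 1)r = (5/3)r = 1/32.
Thus r = 3/160 per hour.
Gardener C alone: 160/3 hours; gardener B alone: 80 hours.

160/3 hours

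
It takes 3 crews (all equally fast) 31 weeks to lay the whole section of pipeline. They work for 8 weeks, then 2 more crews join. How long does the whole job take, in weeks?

109/5 weeks

One crew does 1/93 of the job per week.
After 8 weeks with 3 crews, 8/31 is done (23/31 left).
With 5 crews the rate is 5/93, so the rest takes 23/31 ÷ 5/93 = 69/5 weeks.
Total = 8 + 69/5 = 109/5 weeks.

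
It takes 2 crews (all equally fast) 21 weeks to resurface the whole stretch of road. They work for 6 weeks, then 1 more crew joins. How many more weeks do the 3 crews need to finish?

10 weeks

One crew does 1/42 of the job per week.
After 6 weeks with 2 crews, 2/7 is done (5/7 left).
With 3 crews the rate is 3/42 = 1/14, so the rest takes 5/7 ÷ 1/14 = 10 weeks.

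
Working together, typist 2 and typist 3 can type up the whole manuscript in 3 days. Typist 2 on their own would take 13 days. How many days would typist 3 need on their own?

Combined rate is 1/3 per day.
Known contribution: 1/13 per day.
So typist 3's rate is 1/3 − 1/13 = 10/39, meaning 39/10 days alone.

39/10 days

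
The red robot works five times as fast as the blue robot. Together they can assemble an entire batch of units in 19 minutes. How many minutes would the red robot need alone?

Let the blue robot's rate be r; then the red robot's rate is 5r, so together (5 + 1)r = 6r = 1/19.
Thus r = 1/114 per minute.
The blue robot alone: 114 minutes; the red robot alone: 114/5 minutes.

114/5 minutes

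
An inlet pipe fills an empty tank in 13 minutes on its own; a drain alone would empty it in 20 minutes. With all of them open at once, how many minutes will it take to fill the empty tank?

Net rate = 1/13 − 1/20 = (20 − 13)/260 = 7/260 per minute.
Filling time = 1 ÷ (7/260) = 260/7 minutes.

260/7 minutes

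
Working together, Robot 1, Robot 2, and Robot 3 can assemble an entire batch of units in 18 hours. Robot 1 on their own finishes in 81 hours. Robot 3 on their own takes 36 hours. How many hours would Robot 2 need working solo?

Combined rate is 1/18 per hour.
Known contribution: 1/81 + 1/36 = (4 + 9)/324 = 13/324 per hour.
So Robot 2's rate is 1/18 − 13/324 = 5/324, meaning 324/5 hours alone.

324/5 hours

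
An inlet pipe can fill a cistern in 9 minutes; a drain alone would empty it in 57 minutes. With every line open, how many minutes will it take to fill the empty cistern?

171/16 minutes

Net rate = 1/9 − 1/57 = (19 − 3)/171 = 16/171 per minute.
Filling time = 1 ÷ (16/171) = 171/16 minutes.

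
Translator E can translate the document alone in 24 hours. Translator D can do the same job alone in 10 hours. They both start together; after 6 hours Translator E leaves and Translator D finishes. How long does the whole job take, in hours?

15/2 hours

In the first 6 hours the combined rate is 17/120, so 17/20 of the job is done, leaving 3/20.
After Translator E leaves the rate is 1/10 per hour; the remaining 3/20 takes 3/2 hours.
Total = 6 + 3/2 = 15/2 hours.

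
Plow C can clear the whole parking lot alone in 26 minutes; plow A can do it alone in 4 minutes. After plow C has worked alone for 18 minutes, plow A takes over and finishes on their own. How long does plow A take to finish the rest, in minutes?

In 18 minutes plow C does 18/26 = 9/13 of the job, leaving 4/13.
Plow A works at 1/4 per minute, so finishing takes 4/13 ÷ 1/4 = 16/13 minutes.

16/13 minutes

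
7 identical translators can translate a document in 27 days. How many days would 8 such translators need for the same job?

189/8 days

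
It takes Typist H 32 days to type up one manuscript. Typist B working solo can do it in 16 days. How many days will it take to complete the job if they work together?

Combined rate: 1/32 + 1/16 = (1 + 2)/32 = 3/32 per day.
Time = 1 ÷ (3/32) = 32/3 days.

32/3 days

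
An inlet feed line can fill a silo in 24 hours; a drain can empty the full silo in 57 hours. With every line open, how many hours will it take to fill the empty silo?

456/11 hours

Net rate = 1/24 − 1/57 = (19 − 8)/456 = 11/456 per hour.
Filling time = 1 ÷ (11/456) = 456/11 hours.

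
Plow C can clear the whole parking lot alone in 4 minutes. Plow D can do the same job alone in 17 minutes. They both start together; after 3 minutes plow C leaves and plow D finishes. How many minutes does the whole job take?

In the first 3 minutes the combined rate is 21/68, so 63/68 of the job is done, leaving 5/68.
After plow C leaves the rate is 1/17 per minute; the remaining 5/68 takes 5/4 minutes.
Total = 3 + 5/4 = 17/4 minutes.

17/4 minutes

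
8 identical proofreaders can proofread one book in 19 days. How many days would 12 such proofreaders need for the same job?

38/3 days

Total work is 8·19 = 152 proofreader-days.
With 12 proofreaders: 152/12 = 38/3 days.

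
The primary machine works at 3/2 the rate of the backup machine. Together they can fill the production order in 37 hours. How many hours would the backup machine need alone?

Let the backup machine's rate be r; then the primary machine's rate is (3/2)r, so together (3/2 + 1)r = (5/2)r = 1/37.
Thus r = 2/185 per hour.
The backup machine alone: 185/2 hours; the primary machine alone: 185/3 hours.

185/2 hours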